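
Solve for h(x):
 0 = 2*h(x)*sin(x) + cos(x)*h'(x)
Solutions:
 h(x) = C1*cos(x)^2


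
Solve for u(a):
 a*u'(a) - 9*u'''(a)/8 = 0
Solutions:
 u(a) = C1 + Integral(C2*airyai(2*3^(1/3)*a/3) + C3*airybi(2*3^(1/3)*a/3), a)


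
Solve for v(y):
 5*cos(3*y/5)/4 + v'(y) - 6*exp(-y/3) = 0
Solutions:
 v(y) = C1 - 25*sin(3*y/5)/12 - 18*exp(-y/3)


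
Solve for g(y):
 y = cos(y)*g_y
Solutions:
 g(y) = C1 + Integral(y/cos(y), y)


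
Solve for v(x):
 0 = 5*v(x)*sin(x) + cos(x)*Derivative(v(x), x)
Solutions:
 v(x) = C1*cos(x)^5


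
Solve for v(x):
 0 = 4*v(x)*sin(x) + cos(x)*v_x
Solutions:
 v(x) = C1*cos(x)^4


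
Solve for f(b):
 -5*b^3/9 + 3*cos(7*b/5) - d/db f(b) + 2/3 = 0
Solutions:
 f(b) = C1 - 5*b^4/36 + 2*b/3 + 15*sin(7*b/5)/7


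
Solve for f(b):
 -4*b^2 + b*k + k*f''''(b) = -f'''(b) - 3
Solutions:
 f(b) = C1 + C2*b + C3*b^2 + C4*exp(-b/k) + b^5/15 - 3*b^4*k/8 + b^3*(3*k^2 - 1)/2


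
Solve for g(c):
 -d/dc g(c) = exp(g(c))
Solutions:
 g(c) = log(1/(C1 + c))


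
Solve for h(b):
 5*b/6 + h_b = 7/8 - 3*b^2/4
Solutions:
 h(b) = C1 - b^3/4 - 5*b^2/12 + 7*b/8


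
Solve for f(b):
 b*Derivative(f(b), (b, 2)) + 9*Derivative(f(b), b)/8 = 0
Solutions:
 f(b) = C1 + C2/b^(1/8)


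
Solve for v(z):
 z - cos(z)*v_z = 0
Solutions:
 v(z) = C1 + Integral(z/cos(z), z)


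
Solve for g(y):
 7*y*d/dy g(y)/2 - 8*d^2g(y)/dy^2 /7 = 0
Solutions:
 g(y) = C1 + C2*erfi(7*sqrt(2)*y/8)


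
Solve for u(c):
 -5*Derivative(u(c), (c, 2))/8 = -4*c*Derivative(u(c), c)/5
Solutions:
 u(c) = C1 + C2*erfi(4*c/5)


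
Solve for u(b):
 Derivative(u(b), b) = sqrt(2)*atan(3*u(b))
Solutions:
 Integral(1/atan(3*_y), (_y, u(b))) = C1 + sqrt(2)*b


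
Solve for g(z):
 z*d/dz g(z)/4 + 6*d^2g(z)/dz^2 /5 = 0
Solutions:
 g(z) = C1 + C2*erf(sqrt(15)*z/12)


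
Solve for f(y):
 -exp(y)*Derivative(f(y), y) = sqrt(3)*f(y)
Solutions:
 f(y) = C1*exp(sqrt(3)*exp(-y))


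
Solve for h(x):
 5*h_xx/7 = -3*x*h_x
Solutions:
 h(x) = C1 + C2*erf(sqrt(210)*x/10)


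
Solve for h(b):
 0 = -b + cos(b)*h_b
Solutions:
 h(b) = C1 + Integral(b/cos(b), b)


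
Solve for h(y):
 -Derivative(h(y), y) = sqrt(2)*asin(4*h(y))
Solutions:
 Integral(1/asin(4*_y), (_y, h(y))) = C1 - sqrt(2)*y


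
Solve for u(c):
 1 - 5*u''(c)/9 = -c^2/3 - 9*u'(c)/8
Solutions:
 u(c) = C1 + C2*exp(81*c/40) - 8*c^3/81 - 320*c^2/2187 - 183064*c/177147


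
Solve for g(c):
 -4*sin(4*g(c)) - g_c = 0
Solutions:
 g(c) = -acos((-C1 - exp(32*c))/(C1 - exp(32*c)))/4 + pi/2
 g(c) = acos((-C1 - exp(32*c))/(C1 - exp(32*c)))/4


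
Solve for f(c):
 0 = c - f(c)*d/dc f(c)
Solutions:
 f(c) = -sqrt(C1 + c^2)
 f(c) = sqrt(C1 + c^2)


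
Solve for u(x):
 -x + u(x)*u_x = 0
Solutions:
 u(x) = -sqrt(C1 + x^2)
 u(x) = sqrt(C1 + x^2)


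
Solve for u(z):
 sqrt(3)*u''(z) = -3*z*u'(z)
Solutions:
 u(z) = C1 + C2*erf(sqrt(2)*3^(1/4)*z/2)


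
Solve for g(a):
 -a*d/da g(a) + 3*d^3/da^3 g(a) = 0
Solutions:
 g(a) = C1 + Integral(C2*airyai(3^(2/3)*a/3) + C3*airybi(3^(2/3)*a/3), a)


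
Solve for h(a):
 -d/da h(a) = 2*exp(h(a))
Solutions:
 h(a) = log(1/(C1 + 2*a))


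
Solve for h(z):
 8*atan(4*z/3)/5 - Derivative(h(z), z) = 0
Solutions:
 h(z) = C1 + 8*z*atan(4*z/3)/5 - 3*log(16*z^2 + 9)/5


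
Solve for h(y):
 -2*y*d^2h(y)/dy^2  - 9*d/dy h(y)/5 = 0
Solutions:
 h(y) = C1 + C2*y^(1/10)


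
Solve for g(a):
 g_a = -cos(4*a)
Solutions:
 g(a) = C1 - sin(4*a)/4


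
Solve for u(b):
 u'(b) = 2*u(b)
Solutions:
 u(b) = C1*exp(2*b)


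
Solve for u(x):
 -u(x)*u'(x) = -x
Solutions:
 u(x) = -sqrt(C1 + x^2)
 u(x) = sqrt(C1 + x^2)


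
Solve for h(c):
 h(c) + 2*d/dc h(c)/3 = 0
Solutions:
 h(c) = C1*exp(-3*c/2)


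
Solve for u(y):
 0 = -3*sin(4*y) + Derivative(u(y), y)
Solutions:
 u(y) = C1 - 3*cos(4*y)/4


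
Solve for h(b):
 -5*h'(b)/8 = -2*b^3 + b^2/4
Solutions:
 h(b) = C1 + 4*b^4/5 - 2*b^3/15


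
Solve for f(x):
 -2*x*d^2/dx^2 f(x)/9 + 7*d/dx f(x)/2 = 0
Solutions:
 f(x) = C1 + C2*x^(67/4)


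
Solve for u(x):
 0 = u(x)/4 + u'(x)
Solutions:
 u(x) = C1*exp(-x/4)


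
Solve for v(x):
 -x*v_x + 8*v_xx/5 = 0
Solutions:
 v(x) = C1 + C2*erfi(sqrt(5)*x/4)


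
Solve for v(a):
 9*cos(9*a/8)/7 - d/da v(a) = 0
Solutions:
 v(a) = C1 + 8*sin(9*a/8)/7


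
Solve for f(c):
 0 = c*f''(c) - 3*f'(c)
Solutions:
 f(c) = C1 + C2*c^4


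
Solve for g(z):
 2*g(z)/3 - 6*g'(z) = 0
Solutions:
 g(z) = C1*exp(z/9)


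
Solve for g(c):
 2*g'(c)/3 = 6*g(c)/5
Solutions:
 g(c) = C1*exp(9*c/5)


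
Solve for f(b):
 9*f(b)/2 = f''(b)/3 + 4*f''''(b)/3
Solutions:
 f(b) = C1*exp(-sqrt(2)*b*sqrt(-1 + sqrt(217))/4) + C2*exp(sqrt(2)*b*sqrt(-1 + sqrt(217))/4) + C3*sin(sqrt(2)*b*sqrt(1 + sqrt(217))/4) + C4*cos(sqrt(2)*b*sqrt(1 + sqrt(217))/4)


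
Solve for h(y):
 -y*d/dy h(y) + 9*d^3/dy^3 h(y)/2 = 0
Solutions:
 h(y) = C1 + Integral(C2*airyai(6^(1/3)*y/3) + C3*airybi(6^(1/3)*y/3), y)


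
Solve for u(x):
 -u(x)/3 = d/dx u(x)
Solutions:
 u(x) = C1*exp(-x/3)


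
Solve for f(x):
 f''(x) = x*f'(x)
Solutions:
 f(x) = C1 + C2*erfi(sqrt(2)*x/2)


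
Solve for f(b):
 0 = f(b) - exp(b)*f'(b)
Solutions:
 f(b) = C1*exp(-exp(-b))


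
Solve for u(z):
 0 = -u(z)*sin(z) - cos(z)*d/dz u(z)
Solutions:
 u(z) = C1*cos(z)


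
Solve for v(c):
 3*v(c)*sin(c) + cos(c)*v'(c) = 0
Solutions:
 v(c) = C1*cos(c)^3


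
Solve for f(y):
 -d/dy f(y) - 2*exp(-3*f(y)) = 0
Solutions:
 f(y) = log(C1 - 6*y)/3
 f(y) = log((-3^(1/3) - 3^(5/6)*I)*(C1 - 2*y)^(1/3)/2)
 f(y) = log((-3^(1/3) + 3^(5/6)*I)*(C1 - 2*y)^(1/3)/2)


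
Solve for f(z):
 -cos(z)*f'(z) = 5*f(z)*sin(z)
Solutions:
 f(z) = C1*cos(z)^5


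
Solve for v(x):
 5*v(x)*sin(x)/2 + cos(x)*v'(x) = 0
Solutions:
 v(x) = C1*cos(x)^(5/2)


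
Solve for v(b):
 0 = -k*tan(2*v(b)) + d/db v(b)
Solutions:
 v(b) = -asin(C1*exp(2*b*k))/2 + pi/2
 v(b) = asin(C1*exp(2*b*k))/2


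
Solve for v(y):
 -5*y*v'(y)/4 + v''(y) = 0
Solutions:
 v(y) = C1 + C2*erfi(sqrt(10)*y/4)


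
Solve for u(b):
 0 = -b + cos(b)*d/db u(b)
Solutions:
 u(b) = C1 + Integral(b/cos(b), b)


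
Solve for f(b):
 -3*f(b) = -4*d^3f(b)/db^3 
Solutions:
 f(b) = C3*exp(6^(1/3)*b/2) + (C1*sin(2^(1/3)*3^(5/6)*b/4) + C2*cos(2^(1/3)*3^(5/6)*b/4))*exp(-6^(1/3)*b/4)


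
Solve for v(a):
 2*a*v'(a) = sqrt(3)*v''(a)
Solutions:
 v(a) = C1 + C2*erfi(3^(3/4)*a/3)


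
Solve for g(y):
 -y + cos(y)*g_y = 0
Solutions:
 g(y) = C1 + Integral(y/cos(y), y)


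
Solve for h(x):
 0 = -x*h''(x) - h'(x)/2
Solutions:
 h(x) = C1 + C2*sqrt(x)


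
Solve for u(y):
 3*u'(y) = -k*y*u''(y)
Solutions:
 u(y) = C1 + y^(((re(k) - 3)*re(k) + im(k)^2)/(re(k)^2 + im(k)^2))*(C2*sin(3*log(y)*Abs(im(k))/(re(k)^2 + im(k)^2)) + C3*cos(3*log(y)*im(k)/(re(k)^2 + im(k)^2)))


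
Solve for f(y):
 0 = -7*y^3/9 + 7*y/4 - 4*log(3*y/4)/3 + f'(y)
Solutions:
 f(y) = C1 + 7*y^4/36 - 7*y^2/8 + 4*y*log(y)/3 - 8*y*log(2)/3 - 4*y/3 + 4*y*log(3)/3


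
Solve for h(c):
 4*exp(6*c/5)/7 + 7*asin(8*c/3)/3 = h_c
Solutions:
 h(c) = C1 + 7*c*asin(8*c/3)/3 + 7*sqrt(9 - 64*c^2)/24 + 10*exp(6*c/5)/21


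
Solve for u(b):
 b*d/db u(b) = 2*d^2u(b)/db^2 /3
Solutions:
 u(b) = C1 + C2*erfi(sqrt(3)*b/2)


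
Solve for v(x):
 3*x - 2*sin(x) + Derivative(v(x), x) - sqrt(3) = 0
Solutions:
 v(x) = C1 - 3*x^2/2 + sqrt(3)*x - 2*cos(x)


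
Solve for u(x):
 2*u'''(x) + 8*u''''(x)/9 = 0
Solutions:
 u(x) = C1 + C2*x + C3*x^2 + C4*exp(-9*x/4)


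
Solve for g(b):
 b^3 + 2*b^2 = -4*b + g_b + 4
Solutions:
 g(b) = C1 + b^4/4 + 2*b^3/3 + 2*b^2 - 4*b


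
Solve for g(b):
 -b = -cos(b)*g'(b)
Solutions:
 g(b) = C1 + Integral(b/cos(b), b)


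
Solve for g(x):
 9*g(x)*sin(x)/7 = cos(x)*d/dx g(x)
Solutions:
 g(x) = C1/cos(x)^(9/7)


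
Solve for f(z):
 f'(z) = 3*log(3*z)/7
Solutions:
 f(z) = C1 + 3*z*log(z)/7 - 3*z/7 + 3*z*log(3)/7


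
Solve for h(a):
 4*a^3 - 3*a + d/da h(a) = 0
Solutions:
 h(a) = C1 - a^4 + 3*a^2/2


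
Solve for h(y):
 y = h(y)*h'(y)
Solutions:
 h(y) = -sqrt(C1 + y^2)
 h(y) = sqrt(C1 + y^2)


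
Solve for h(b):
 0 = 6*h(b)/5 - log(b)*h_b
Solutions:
 h(b) = C1*exp(6*li(b)/5)


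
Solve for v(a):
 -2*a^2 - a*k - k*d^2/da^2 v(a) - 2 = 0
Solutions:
 v(a) = C1 + C2*a - a^4/(6*k) - a^3/6 - a^2/k


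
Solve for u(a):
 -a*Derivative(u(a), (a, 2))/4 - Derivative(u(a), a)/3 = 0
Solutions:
 u(a) = C1 + C2/a^(1/3)


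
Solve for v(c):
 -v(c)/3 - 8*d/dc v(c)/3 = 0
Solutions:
 v(c) = C1*exp(-c/8)


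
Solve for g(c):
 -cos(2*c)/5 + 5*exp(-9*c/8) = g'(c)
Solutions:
 g(c) = C1 - sin(2*c)/10 - 40*exp(-9*c/8)/9


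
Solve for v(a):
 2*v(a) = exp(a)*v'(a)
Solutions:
 v(a) = C1*exp(-2*exp(-a))


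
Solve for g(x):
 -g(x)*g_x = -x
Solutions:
 g(x) = -sqrt(C1 + x^2)
 g(x) = sqrt(C1 + x^2)


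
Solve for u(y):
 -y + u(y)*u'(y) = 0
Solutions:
 u(y) = -sqrt(C1 + y^2)
 u(y) = sqrt(C1 + y^2)


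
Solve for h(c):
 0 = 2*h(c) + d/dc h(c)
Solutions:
 h(c) = C1*exp(-2*c)


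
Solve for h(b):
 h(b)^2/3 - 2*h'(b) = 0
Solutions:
 h(b) = -6/(C1 + b)


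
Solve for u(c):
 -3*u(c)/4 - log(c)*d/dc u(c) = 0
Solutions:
 u(c) = C1*exp(-3*li(c)/4)


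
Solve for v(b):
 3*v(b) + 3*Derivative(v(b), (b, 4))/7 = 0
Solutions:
 v(b) = (C1*sin(sqrt(2)*7^(1/4)*b/2) + C2*cos(sqrt(2)*7^(1/4)*b/2))*exp(-sqrt(2)*7^(1/4)*b/2) + (C3*sin(sqrt(2)*7^(1/4)*b/2) + C4*cos(sqrt(2)*7^(1/4)*b/2))*exp(sqrt(2)*7^(1/4)*b/2)


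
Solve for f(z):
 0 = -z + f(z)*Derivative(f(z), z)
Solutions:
 f(z) = -sqrt(C1 + z^2)
 f(z) = sqrt(C1 + z^2)


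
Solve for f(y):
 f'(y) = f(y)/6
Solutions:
 f(y) = C1*exp(y/6)


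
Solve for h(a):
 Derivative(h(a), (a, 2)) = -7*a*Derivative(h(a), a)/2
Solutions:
 h(a) = C1 + C2*erf(sqrt(7)*a/2)


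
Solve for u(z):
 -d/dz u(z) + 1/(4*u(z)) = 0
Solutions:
 u(z) = -sqrt(C1 + 2*z)/2
 u(z) = sqrt(C1 + 2*z)/2


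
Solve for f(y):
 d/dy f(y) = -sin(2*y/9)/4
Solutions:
 f(y) = C1 + 9*cos(2*y/9)/8


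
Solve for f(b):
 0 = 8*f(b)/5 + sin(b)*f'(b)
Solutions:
 f(b) = C1*(cos(b) + 1)^(4/5)/(cos(b) - 1)^(4/5)


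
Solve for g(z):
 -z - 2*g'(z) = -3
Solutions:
 g(z) = C1 - z^2/4 + 3*z/2


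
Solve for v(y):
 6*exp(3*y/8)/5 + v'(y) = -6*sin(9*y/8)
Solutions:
 v(y) = C1 - 16*exp(3*y/8)/5 + 16*cos(9*y/8)/3


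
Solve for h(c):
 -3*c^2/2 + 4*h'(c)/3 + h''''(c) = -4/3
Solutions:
 h(c) = C1 + C4*exp(-6^(2/3)*c/3) + 3*c^3/8 - c + (C2*sin(2^(2/3)*3^(1/6)*c/2) + C3*cos(2^(2/3)*3^(1/6)*c/2))*exp(6^(2/3)*c/6)


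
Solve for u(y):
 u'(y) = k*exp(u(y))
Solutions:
 u(y) = log(-1/(C1 + k*y))


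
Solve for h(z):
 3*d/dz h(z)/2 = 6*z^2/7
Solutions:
 h(z) = C1 + 4*z^3/21


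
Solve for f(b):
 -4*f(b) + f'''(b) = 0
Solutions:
 f(b) = C3*exp(2^(2/3)*b) + (C1*sin(2^(2/3)*sqrt(3)*b/2) + C2*cos(2^(2/3)*sqrt(3)*b/2))*exp(-2^(2/3)*b/2)


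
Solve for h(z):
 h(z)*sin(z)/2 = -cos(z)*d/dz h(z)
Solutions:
 h(z) = C1*sqrt(cos(z))


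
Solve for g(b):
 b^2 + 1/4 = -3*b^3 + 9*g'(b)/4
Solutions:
 g(b) = C1 + b^4/3 + 4*b^3/27 + b/9


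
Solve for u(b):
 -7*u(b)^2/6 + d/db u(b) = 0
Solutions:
 u(b) = -6/(C1 + 7*b)


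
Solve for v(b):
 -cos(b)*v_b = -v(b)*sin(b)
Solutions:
 v(b) = C1/cos(b)


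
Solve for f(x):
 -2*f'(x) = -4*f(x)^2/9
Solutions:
 f(x) = -9/(C1 + 2*x)


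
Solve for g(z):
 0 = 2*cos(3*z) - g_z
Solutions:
 g(z) = C1 + 2*sin(3*z)/3


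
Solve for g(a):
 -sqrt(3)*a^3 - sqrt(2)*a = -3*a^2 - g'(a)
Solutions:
 g(a) = C1 + sqrt(3)*a^4/4 - a^3 + sqrt(2)*a^2/2


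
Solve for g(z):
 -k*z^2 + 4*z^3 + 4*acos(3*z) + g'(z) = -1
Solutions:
 g(z) = C1 + k*z^3/3 - z^4 - 4*z*acos(3*z) - z + 4*sqrt(1 - 9*z^2)/3


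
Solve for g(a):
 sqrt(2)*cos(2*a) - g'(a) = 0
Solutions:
 g(a) = C1 + sqrt(2)*sin(2*a)/2


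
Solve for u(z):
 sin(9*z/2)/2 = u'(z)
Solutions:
 u(z) = C1 - cos(9*z/2)/9


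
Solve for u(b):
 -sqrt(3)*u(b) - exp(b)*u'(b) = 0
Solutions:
 u(b) = C1*exp(sqrt(3)*exp(-b))


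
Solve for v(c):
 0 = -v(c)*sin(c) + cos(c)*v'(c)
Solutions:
 v(c) = C1/cos(c)


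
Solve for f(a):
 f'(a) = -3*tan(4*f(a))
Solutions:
 f(a) = -asin(C1*exp(-12*a))/4 + pi/4
 f(a) = asin(C1*exp(-12*a))/4


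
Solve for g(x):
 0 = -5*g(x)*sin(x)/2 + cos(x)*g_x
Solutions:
 g(x) = C1/cos(x)^(5/2)


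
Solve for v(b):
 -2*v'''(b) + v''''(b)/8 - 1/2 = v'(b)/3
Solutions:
 v(b) = C1 + C2*exp(b*(-2^(2/3)*(33*sqrt(17) + 1033)^(1/3) - 128*2^(1/3)/(33*sqrt(17) + 1033)^(1/3) + 32)/6)*sin(2^(1/3)*sqrt(3)*b*(-2^(1/3)*(33*sqrt(17) + 1033)^(1/3) + 128/(33*sqrt(17) + 1033)^(1/3))/6) + C3*exp(b*(-2^(2/3)*(33*sqrt(17) + 1033)^(1/3) - 128*2^(1/3)/(33*sqrt(17) + 1033)^(1/3) + 32)/6)*cos(2^(1/3)*sqrt(3)*b*(-2^(1/3)*(33*sqrt(17) + 1033)^(1/3) + 128/(33*sqrt(17) + 1033)^(1/3))/6) + C4*exp(b*(128*2^(1/3)/(33*sqrt(17) + 1033)^(1/3) + 16 + 2^(2/3)*(33*sqrt(17) + 1033)^(1/3))/3) - 3*b/2


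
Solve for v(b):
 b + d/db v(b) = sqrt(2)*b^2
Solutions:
 v(b) = C1 + sqrt(2)*b^3/3 - b^2/2


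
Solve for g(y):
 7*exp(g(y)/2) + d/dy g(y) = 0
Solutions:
 g(y) = 2*log(1/(C1 + 7*y)) + 2*log(2)


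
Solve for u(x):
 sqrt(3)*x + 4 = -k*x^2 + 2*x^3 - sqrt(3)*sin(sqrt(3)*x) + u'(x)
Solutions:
 u(x) = C1 + k*x^3/3 - x^4/2 + sqrt(3)*x^2/2 + 4*x - cos(sqrt(3)*x)


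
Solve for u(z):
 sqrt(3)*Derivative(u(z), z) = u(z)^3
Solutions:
 u(z) = -sqrt(6)*sqrt(-1/(C1 + sqrt(3)*z))/2
 u(z) = sqrt(6)*sqrt(-1/(C1 + sqrt(3)*z))/2


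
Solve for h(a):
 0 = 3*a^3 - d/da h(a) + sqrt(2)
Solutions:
 h(a) = C1 + 3*a^4/4 + sqrt(2)*a


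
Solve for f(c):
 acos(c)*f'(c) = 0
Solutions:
 f(c) = C1


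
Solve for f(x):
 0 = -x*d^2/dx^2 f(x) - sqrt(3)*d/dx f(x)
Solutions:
 f(x) = C1 + C2*x^(1 - sqrt(3))


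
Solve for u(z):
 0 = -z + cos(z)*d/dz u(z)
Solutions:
 u(z) = C1 + Integral(z/cos(z), z)


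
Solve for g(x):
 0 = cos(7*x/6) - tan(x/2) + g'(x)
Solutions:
 g(x) = C1 - 2*log(cos(x/2)) - 6*sin(7*x/6)/7


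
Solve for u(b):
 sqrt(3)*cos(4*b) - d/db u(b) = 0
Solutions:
 u(b) = C1 + sqrt(3)*sin(4*b)/4


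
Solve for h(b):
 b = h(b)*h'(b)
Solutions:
 h(b) = -sqrt(C1 + b^2)
 h(b) = sqrt(C1 + b^2)


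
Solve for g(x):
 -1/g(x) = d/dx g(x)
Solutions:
 g(x) = -sqrt(C1 - 2*x)
 g(x) = sqrt(C1 - 2*x)


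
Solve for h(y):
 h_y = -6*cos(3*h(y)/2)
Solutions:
 h(y) = -2*asin((C1 + exp(18*y))/(C1 - exp(18*y)))/3 + 2*pi/3
 h(y) = 2*asin((C1 + exp(18*y))/(C1 - exp(18*y)))/3


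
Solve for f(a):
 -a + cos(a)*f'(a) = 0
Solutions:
 f(a) = C1 + Integral(a/cos(a), a)


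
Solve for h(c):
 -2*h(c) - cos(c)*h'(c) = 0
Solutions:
 h(c) = C1*(sin(c) - 1)/(sin(c) + 1)


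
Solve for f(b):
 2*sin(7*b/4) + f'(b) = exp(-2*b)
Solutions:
 f(b) = C1 + 8*cos(7*b/4)/7 - exp(-2*b)/2


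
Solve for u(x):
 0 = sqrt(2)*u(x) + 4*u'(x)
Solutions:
 u(x) = C1*exp(-sqrt(2)*x/4)


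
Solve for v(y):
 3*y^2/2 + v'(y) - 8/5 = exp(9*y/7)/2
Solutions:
 v(y) = C1 - y^3/2 + 8*y/5 + 7*exp(9*y/7)/18


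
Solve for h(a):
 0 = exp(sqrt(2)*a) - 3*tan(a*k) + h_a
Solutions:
 h(a) = C1 + 3*Piecewise((-log(cos(a*k))/k, Ne(k, 0)), (0, True)) - sqrt(2)*exp(sqrt(2)*a)/2


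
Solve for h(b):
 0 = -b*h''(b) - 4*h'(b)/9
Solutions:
 h(b) = C1 + C2*b^(5/9)


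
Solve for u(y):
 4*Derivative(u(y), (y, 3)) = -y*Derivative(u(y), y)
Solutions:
 u(y) = C1 + Integral(C2*airyai(-2^(1/3)*y/2) + C3*airybi(-2^(1/3)*y/2), y)


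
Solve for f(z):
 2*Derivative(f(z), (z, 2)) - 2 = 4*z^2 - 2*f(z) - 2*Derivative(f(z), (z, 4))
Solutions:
 f(z) = 2*z^2 + (C1*sin(sqrt(3)*z/2) + C2*cos(sqrt(3)*z/2))*exp(-z/2) + (C3*sin(sqrt(3)*z/2) + C4*cos(sqrt(3)*z/2))*exp(z/2) - 3


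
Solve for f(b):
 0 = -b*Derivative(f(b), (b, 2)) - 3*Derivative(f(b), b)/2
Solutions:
 f(b) = C1 + C2/sqrt(b)


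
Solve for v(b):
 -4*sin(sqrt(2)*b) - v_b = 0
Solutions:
 v(b) = C1 + 2*sqrt(2)*cos(sqrt(2)*b)


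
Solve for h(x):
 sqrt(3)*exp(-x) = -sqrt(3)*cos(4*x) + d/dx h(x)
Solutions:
 h(x) = C1 + sqrt(3)*sin(4*x)/4 - sqrt(3)*exp(-x)


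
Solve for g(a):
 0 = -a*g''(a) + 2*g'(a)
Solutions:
 g(a) = C1 + C2*a^3


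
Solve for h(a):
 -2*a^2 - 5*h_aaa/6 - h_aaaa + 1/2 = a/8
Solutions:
 h(a) = C1 + C2*a + C3*a^2 + C4*exp(-5*a/6) - a^5/25 + 187*a^4/800 - 511*a^3/500


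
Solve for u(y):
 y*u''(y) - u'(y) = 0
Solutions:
 u(y) = C1 + C2*y^2


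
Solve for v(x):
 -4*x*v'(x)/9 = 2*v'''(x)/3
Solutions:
 v(x) = C1 + Integral(C2*airyai(-2^(1/3)*3^(2/3)*x/3) + C3*airybi(-2^(1/3)*3^(2/3)*x/3), x)


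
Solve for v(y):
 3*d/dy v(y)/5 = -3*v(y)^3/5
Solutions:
 v(y) = -sqrt(2)*sqrt(-1/(C1 - y))/2
 v(y) = sqrt(2)*sqrt(-1/(C1 - y))/2


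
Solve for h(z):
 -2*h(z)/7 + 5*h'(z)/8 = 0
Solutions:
 h(z) = C1*exp(16*z/35)


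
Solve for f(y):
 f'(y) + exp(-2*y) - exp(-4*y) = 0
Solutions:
 f(y) = C1 + exp(-2*y)/2 - exp(-4*y)/4


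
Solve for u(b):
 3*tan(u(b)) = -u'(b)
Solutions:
 u(b) = pi - asin(C1*exp(-3*b))
 u(b) = asin(C1*exp(-3*b))


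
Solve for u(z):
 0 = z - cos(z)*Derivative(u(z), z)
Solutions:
 u(z) = C1 + Integral(z/cos(z), z)


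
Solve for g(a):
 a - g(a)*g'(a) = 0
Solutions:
 g(a) = -sqrt(C1 + a^2)
 g(a) = sqrt(C1 + a^2)


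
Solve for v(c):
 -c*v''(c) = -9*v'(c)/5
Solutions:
 v(c) = C1 + C2*c^(14/5)


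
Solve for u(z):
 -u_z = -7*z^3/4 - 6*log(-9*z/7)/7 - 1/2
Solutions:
 u(z) = C1 + 7*z^4/16 + 6*z*log(-z)/7 + z*(-12*log(7) - 5 + 24*log(3))/14


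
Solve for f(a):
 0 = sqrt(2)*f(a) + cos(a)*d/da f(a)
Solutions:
 f(a) = C1*(sin(a) - 1)^(sqrt(2)/2)/(sin(a) + 1)^(sqrt(2)/2)


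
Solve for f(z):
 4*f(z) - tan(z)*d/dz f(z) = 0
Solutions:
 f(z) = C1*sin(z)^4


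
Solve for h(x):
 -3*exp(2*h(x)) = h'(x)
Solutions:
 h(x) = log(-sqrt(-1/(C1 - 3*x))) - log(2)/2
 h(x) = log(-1/(C1 - 3*x))/2 - log(2)/2


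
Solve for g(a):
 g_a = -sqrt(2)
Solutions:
 g(a) = C1 - sqrt(2)*a


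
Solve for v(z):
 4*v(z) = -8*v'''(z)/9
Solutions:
 v(z) = C3*exp(-6^(2/3)*z/2) + (C1*sin(3*2^(2/3)*3^(1/6)*z/4) + C2*cos(3*2^(2/3)*3^(1/6)*z/4))*exp(6^(2/3)*z/4)


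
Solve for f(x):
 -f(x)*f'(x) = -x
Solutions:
 f(x) = -sqrt(C1 + x^2)
 f(x) = sqrt(C1 + x^2)


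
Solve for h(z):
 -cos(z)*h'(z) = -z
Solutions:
 h(z) = C1 + Integral(z/cos(z), z)


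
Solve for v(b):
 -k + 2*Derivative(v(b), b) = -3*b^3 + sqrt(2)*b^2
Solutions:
 v(b) = C1 - 3*b^4/8 + sqrt(2)*b^3/6 + b*k/2


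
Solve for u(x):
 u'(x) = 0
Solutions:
 u(x) = C1


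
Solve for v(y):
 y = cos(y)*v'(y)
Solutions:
 v(y) = C1 + Integral(y/cos(y), y)


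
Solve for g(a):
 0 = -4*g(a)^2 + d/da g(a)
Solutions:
 g(a) = -1/(C1 + 4*a)


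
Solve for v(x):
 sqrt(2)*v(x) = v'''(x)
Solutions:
 v(x) = C3*exp(2^(1/6)*x) + (C1*sin(2^(1/6)*sqrt(3)*x/2) + C2*cos(2^(1/6)*sqrt(3)*x/2))*exp(-2^(1/6)*x/2)


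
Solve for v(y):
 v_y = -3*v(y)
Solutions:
 v(y) = C1*exp(-3*y)


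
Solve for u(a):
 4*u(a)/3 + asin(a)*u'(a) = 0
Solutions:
 u(a) = C1*exp(-4*Integral(1/asin(a), a)/3)


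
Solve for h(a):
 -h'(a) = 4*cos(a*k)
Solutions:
 h(a) = C1 - 4*sin(a*k)/k


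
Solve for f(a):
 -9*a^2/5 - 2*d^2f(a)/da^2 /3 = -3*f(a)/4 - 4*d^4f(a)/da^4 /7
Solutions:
 f(a) = 12*a^2/5 + (C1*sin(21^(1/4)*a*sin(atan(2*sqrt(35)/7)/2)/2) + C2*cos(21^(1/4)*a*sin(atan(2*sqrt(35)/7)/2)/2))*exp(-21^(1/4)*a*cos(atan(2*sqrt(35)/7)/2)/2) + (C3*sin(21^(1/4)*a*sin(atan(2*sqrt(35)/7)/2)/2) + C4*cos(21^(1/4)*a*sin(atan(2*sqrt(35)/7)/2)/2))*exp(21^(1/4)*a*cos(atan(2*sqrt(35)/7)/2)/2) + 64/15


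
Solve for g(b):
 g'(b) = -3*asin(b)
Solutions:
 g(b) = C1 - 3*b*asin(b) - 3*sqrt(1 - b^2)


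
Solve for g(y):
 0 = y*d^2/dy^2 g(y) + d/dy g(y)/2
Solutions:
 g(y) = C1 + C2*sqrt(y)


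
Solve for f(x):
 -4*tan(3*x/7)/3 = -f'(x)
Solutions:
 f(x) = C1 - 28*log(cos(3*x/7))/9


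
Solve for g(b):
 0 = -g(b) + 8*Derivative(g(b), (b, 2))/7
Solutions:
 g(b) = C1*exp(-sqrt(14)*b/4) + C2*exp(sqrt(14)*b/4)


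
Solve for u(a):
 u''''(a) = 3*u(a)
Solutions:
 u(a) = C1*exp(-3^(1/4)*a) + C2*exp(3^(1/4)*a) + C3*sin(3^(1/4)*a) + C4*cos(3^(1/4)*a)


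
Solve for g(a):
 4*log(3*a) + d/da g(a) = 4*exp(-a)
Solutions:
 g(a) = C1 - 4*a*log(a) + 4*a*(1 - log(3)) - 4*exp(-a)


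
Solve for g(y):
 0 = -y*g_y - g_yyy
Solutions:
 g(y) = C1 + Integral(C2*airyai(-y) + C3*airybi(-y), y)


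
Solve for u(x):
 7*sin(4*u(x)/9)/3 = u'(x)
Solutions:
 -7*x/3 + 9*log(cos(4*u(x)/9) - 1)/8 - 9*log(cos(4*u(x)/9) + 1)/8 = C1


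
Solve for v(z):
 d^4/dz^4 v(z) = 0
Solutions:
 v(z) = C1 + C2*z + C3*z^2 + C4*z^3


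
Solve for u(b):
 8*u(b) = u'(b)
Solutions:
 u(b) = C1*exp(8*b)


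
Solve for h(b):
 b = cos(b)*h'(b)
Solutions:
 h(b) = C1 + Integral(b/cos(b), b)


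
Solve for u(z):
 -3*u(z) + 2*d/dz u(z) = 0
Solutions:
 u(z) = C1*exp(3*z/2)


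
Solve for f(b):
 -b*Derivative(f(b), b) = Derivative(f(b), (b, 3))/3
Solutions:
 f(b) = C1 + Integral(C2*airyai(-3^(1/3)*b) + C3*airybi(-3^(1/3)*b), b)


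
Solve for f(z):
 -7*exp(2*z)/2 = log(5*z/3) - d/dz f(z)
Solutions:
 f(z) = C1 + z*log(z) + z*(-log(3) - 1 + log(5)) + 7*exp(2*z)/4


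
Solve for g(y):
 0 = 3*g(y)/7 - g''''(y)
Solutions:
 g(y) = C1*exp(-3^(1/4)*7^(3/4)*y/7) + C2*exp(3^(1/4)*7^(3/4)*y/7) + C3*sin(3^(1/4)*7^(3/4)*y/7) + C4*cos(3^(1/4)*7^(3/4)*y/7)


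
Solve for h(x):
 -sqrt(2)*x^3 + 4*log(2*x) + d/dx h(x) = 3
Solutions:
 h(x) = C1 + sqrt(2)*x^4/4 - 4*x*log(x) - x*log(16) + 7*x


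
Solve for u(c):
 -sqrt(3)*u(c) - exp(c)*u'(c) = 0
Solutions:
 u(c) = C1*exp(sqrt(3)*exp(-c))


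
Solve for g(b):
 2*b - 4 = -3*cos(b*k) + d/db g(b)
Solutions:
 g(b) = C1 + b^2 - 4*b + 3*sin(b*k)/k


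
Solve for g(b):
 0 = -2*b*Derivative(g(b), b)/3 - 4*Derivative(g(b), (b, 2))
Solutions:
 g(b) = C1 + C2*erf(sqrt(3)*b/6)


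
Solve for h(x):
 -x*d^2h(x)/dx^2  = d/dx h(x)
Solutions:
 h(x) = C1 + C2*log(x)


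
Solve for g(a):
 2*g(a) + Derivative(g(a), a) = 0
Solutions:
 g(a) = C1*exp(-2*a)


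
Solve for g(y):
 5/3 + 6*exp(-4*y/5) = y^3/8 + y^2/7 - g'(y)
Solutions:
 g(y) = C1 + y^4/32 + y^3/21 - 5*y/3 + 15*exp(-4*y/5)/2


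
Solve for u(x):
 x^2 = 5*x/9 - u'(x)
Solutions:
 u(x) = C1 - x^3/3 + 5*x^2/18


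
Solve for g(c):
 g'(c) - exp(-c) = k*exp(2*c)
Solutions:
 g(c) = C1 + k*exp(2*c)/2 - exp(-c)


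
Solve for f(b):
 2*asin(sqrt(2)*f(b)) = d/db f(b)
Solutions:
 Integral(1/asin(sqrt(2)*_y), (_y, f(b))) = C1 + 2*b


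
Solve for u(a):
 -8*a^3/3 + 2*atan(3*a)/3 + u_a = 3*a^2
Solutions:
 u(a) = C1 + 2*a^4/3 + a^3 - 2*a*atan(3*a)/3 + log(9*a^2 + 1)/9


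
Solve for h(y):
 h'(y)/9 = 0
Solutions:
 h(y) = C1


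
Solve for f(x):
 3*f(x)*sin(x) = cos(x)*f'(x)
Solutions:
 f(x) = C1/cos(x)^3


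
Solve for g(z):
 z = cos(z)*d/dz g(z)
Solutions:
 g(z) = C1 + Integral(z/cos(z), z)


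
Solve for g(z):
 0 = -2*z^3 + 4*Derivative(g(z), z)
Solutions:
 g(z) = C1 + z^4/8


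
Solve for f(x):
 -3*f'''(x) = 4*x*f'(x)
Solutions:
 f(x) = C1 + Integral(C2*airyai(-6^(2/3)*x/3) + C3*airybi(-6^(2/3)*x/3), x)


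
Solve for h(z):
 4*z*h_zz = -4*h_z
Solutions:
 h(z) = C1 + C2*log(z)


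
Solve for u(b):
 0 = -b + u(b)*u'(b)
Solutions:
 u(b) = -sqrt(C1 + b^2)
 u(b) = sqrt(C1 + b^2)


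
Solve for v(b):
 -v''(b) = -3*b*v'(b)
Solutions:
 v(b) = C1 + C2*erfi(sqrt(6)*b/2)


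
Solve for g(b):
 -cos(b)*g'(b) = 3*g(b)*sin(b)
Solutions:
 g(b) = C1*cos(b)^3


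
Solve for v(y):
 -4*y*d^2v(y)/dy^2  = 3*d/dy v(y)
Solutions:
 v(y) = C1 + C2*y^(1/4)


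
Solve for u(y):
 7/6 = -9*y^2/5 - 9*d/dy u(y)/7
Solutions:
 u(y) = C1 - 7*y^3/15 - 49*y/54


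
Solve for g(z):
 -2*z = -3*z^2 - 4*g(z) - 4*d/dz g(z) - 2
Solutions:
 g(z) = C1*exp(-z) - 3*z^2/4 + 2*z - 5/2


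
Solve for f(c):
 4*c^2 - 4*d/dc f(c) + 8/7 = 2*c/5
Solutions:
 f(c) = C1 + c^3/3 - c^2/20 + 2*c/7


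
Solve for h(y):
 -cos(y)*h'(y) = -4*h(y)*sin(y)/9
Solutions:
 h(y) = C1/cos(y)^(4/9)


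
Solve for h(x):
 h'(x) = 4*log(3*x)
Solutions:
 h(x) = C1 + 4*x*log(x) - 4*x + x*log(81)


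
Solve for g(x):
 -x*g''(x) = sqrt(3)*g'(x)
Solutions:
 g(x) = C1 + C2*x^(1 - sqrt(3))


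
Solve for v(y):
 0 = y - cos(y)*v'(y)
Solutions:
 v(y) = C1 + Integral(y/cos(y), y)


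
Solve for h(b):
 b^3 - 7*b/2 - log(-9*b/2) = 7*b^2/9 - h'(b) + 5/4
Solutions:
 h(b) = C1 - b^4/4 + 7*b^3/27 + 7*b^2/4 + b*log(-b) + b*(-log(2) + 1/4 + 2*log(3))


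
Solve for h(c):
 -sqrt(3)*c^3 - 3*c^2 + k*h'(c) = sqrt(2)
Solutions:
 h(c) = C1 + sqrt(3)*c^4/(4*k) + c^3/k + sqrt(2)*c/k


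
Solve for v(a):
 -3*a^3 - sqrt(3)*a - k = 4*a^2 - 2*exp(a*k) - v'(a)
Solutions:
 v(a) = C1 + 3*a^4/4 + 4*a^3/3 + sqrt(3)*a^2/2 + a*k - 2*exp(a*k)/k


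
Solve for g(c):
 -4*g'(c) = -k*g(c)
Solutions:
 g(c) = C1*exp(c*k/4)


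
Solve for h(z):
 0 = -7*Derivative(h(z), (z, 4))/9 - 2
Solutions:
 h(z) = C1 + C2*z + C3*z^2 + C4*z^3 - 3*z^4/28


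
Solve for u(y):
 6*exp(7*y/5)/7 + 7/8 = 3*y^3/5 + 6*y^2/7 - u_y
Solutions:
 u(y) = C1 + 3*y^4/20 + 2*y^3/7 - 7*y/8 - 30*exp(7*y/5)/49


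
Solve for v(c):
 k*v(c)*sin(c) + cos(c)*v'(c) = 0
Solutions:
 v(c) = C1*exp(k*log(cos(c)))


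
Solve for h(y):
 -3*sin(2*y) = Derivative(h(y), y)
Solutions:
 h(y) = C1 + 3*cos(2*y)/2


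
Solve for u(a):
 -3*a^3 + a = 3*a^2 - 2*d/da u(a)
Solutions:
 u(a) = C1 + 3*a^4/8 + a^3/2 - a^2/4


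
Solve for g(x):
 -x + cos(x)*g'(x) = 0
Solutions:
 g(x) = C1 + Integral(x/cos(x), x)


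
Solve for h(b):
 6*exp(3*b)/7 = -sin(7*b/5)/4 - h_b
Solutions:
 h(b) = C1 - 2*exp(3*b)/7 + 5*cos(7*b/5)/28


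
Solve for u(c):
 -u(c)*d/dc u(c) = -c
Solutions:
 u(c) = -sqrt(C1 + c^2)
 u(c) = sqrt(C1 + c^2)


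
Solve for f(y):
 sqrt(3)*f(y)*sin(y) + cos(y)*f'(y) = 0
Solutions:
 f(y) = C1*cos(y)^(sqrt(3))


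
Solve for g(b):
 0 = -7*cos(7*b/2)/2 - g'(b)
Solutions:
 g(b) = C1 - sin(7*b/2)


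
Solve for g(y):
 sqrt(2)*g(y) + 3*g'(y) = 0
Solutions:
 g(y) = C1*exp(-sqrt(2)*y/3)


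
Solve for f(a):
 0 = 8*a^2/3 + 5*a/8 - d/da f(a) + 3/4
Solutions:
 f(a) = C1 + 8*a^3/9 + 5*a^2/16 + 3*a/4


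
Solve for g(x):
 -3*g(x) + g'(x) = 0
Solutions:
 g(x) = C1*exp(3*x)


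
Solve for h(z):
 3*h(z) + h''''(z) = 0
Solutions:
 h(z) = (C1*sin(sqrt(2)*3^(1/4)*z/2) + C2*cos(sqrt(2)*3^(1/4)*z/2))*exp(-sqrt(2)*3^(1/4)*z/2) + (C3*sin(sqrt(2)*3^(1/4)*z/2) + C4*cos(sqrt(2)*3^(1/4)*z/2))*exp(sqrt(2)*3^(1/4)*z/2)


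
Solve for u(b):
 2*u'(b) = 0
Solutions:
 u(b) = C1


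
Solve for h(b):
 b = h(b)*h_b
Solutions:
 h(b) = -sqrt(C1 + b^2)
 h(b) = sqrt(C1 + b^2)


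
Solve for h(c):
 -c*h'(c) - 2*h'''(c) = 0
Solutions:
 h(c) = C1 + Integral(C2*airyai(-2^(2/3)*c/2) + C3*airybi(-2^(2/3)*c/2), c)


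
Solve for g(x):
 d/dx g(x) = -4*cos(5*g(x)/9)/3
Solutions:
 4*x/3 - 9*log(sin(5*g(x)/9) - 1)/10 + 9*log(sin(5*g(x)/9) + 1)/10 = C1


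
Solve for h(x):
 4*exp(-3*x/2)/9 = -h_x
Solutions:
 h(x) = C1 + 8*exp(-3*x/2)/27


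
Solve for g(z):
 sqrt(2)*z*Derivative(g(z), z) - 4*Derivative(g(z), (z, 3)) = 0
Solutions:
 g(z) = C1 + Integral(C2*airyai(sqrt(2)*z/2) + C3*airybi(sqrt(2)*z/2), z)


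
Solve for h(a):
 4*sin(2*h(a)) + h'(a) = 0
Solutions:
 h(a) = pi - acos((-C1 - exp(16*a))/(C1 - exp(16*a)))/2
 h(a) = acos((-C1 - exp(16*a))/(C1 - exp(16*a)))/2


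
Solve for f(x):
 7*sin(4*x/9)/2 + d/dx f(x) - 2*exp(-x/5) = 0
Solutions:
 f(x) = C1 + 63*cos(4*x/9)/8 - 10*exp(-x/5)


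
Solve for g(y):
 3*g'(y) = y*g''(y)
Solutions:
 g(y) = C1 + C2*y^4


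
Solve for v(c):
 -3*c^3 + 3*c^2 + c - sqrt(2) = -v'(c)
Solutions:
 v(c) = C1 + 3*c^4/4 - c^3 - c^2/2 + sqrt(2)*c


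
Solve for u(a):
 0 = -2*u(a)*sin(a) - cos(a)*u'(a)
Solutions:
 u(a) = C1*cos(a)^2


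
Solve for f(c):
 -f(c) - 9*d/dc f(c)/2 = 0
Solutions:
 f(c) = C1*exp(-2*c/9)


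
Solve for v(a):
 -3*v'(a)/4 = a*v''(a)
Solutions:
 v(a) = C1 + C2*a^(1/4)


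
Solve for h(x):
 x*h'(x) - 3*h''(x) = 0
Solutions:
 h(x) = C1 + C2*erfi(sqrt(6)*x/6)


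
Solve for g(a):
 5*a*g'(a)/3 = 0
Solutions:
 g(a) = C1


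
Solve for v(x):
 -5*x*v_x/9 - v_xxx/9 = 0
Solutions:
 v(x) = C1 + Integral(C2*airyai(-5^(1/3)*x) + C3*airybi(-5^(1/3)*x), x)


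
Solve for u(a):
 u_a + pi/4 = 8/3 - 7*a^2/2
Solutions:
 u(a) = C1 - 7*a^3/6 - pi*a/4 + 8*a/3


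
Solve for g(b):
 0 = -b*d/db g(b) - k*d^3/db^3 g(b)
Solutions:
 g(b) = C1 + Integral(C2*airyai(b*(-1/k)^(1/3)) + C3*airybi(b*(-1/k)^(1/3)), b)


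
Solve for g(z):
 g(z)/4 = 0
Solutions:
 g(z) = 0


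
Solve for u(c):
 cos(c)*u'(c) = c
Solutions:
 u(c) = C1 + Integral(c/cos(c), c)


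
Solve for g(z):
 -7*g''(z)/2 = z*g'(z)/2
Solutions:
 g(z) = C1 + C2*erf(sqrt(14)*z/14)


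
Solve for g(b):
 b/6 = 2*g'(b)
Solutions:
 g(b) = C1 + b^2/24


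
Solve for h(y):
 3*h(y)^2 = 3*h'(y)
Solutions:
 h(y) = -1/(C1 + y)


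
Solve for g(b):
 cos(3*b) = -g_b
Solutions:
 g(b) = C1 - sin(3*b)/3


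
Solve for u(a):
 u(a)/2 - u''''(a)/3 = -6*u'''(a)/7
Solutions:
 u(a) = C1*exp(a*(9 - 7*sqrt(-2*7^(2/3)/(-243 + sqrt(78257))^(1/3) + 7^(1/3)*(-243 + sqrt(78257))^(1/3)/7 + 81/49))/14)*sin(a*sqrt(-162/49 - 2*7^(2/3)/(-243 + sqrt(78257))^(1/3) + 7^(1/3)*(-243 + sqrt(78257))^(1/3)/7 + 1458/(343*sqrt(-2*7^(2/3)/(-243 + sqrt(78257))^(1/3) + 7^(1/3)*(-243 + sqrt(78257))^(1/3)/7 + 81/49)))/2) + C2*exp(a*(9 - 7*sqrt(-2*7^(2/3)/(-243 + sqrt(78257))^(1/3) + 7^(1/3)*(-243 + sqrt(78257))^(1/3)/7 + 81/49))/14)*cos(a*sqrt(-162/49 - 2*7^(2/3)/(-243 + sqrt(78257))^(1/3) + 7^(1/3)*(-243 + sqrt(78257))^(1/3)/7 + 1458/(343*sqrt(-2*7^(2/3)/(-243 + sqrt(78257))^(1/3) + 7^(1/3)*(-243 + sqrt(78257))^(1/3)/7 + 81/49)))/2) + C3*exp(a*(7*sqrt(-2*7^(2/3)/(-243 + sqrt(78257))^(1/3) + 7^(1/3)*(-243 + sqrt(78257))^(1/3)/7 + 81/49) + 9 + 7*sqrt(-7^(1/3)*(-243 + sqrt(78257))^(1/3)/7 + 2*7^(2/3)/(-243 + sqrt(78257))^(1/3) + 162/49 + 1458/(343*sqrt(-2*7^(2/3)/(-243 + sqrt(78257))^(1/3) + 7^(1/3)*(-243 + sqrt(78257))^(1/3)/7 + 81/49))))/14) + C4*exp(a*(-7*sqrt(-7^(1/3)*(-243 + sqrt(78257))^(1/3)/7 + 2*7^(2/3)/(-243 + sqrt(78257))^(1/3) + 162/49 + 1458/(343*sqrt(-2*7^(2/3)/(-243 + sqrt(78257))^(1/3) + 7^(1/3)*(-243 + sqrt(78257))^(1/3)/7 + 81/49))) + 7*sqrt(-2*7^(2/3)/(-243 + sqrt(78257))^(1/3) + 7^(1/3)*(-243 + sqrt(78257))^(1/3)/7 + 81/49) + 9)/14)


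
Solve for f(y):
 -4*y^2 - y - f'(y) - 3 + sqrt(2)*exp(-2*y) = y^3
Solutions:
 f(y) = C1 - y^4/4 - 4*y^3/3 - y^2/2 - 3*y - sqrt(2)*exp(-2*y)/2


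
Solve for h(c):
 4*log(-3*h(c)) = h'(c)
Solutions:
 -Integral(1/(log(-_y) + log(3)), (_y, h(c)))/4 = C1 - c


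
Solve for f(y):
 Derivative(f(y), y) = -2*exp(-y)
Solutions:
 f(y) = C1 + 2*exp(-y)


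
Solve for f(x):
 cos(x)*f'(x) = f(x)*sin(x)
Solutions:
 f(x) = C1/cos(x)


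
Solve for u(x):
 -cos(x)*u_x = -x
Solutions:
 u(x) = C1 + Integral(x/cos(x), x)


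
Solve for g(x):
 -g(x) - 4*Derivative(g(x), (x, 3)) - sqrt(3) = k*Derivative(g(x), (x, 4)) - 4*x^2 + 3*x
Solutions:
 g(x) = C1*exp(x*Piecewise((-sqrt(-2*2^(1/3)*(-1/k^3)^(1/3) + 4/k^2)/2 - sqrt(2*2^(1/3)*(-1/k^3)^(1/3) + 8/k^2 + 16/(k^3*sqrt(-2*2^(1/3)*(-1/k^3)^(1/3) + 4/k^2)))/2 - 1/k, Eq(1/k, 0)), (-sqrt(2*(sqrt(-1/(27*k^3) + k^(-6)) + k^(-3))^(1/3) + 2/(3*k*(sqrt(-1/(27*k^3) + k^(-6)) + k^(-3))^(1/3)) + 4/k^2)/2 - sqrt(-2*(sqrt(-1/(27*k^3) + k^(-6)) + k^(-3))^(1/3) - 2/(3*k*(sqrt(-1/(27*k^3) + k^(-6)) + k^(-3))^(1/3)) + 8/k^2 + 16/(k^3*sqrt(2*(sqrt(-1/(27*k^3) + k^(-6)) + k^(-3))^(1/3) + 2/(3*k*(sqrt(-1/(27*k^3) + k^(-6)) + k^(-3))^(1/3)) + 4/k^2)))/2 - 1/k, True))) + C2*exp(x*Piecewise((-sqrt(-2*2^(1/3)*(-1/k^3)^(1/3) + 4/k^2)/2 + sqrt(2*2^(1/3)*(-1/k^3)^(1/3) + 8/k^2 + 16/(k^3*sqrt(-2*2^(1/3)*(-1/k^3)^(1/3) + 4/k^2)))/2 - 1/k, Eq(1/k, 0)), (-sqrt(2*(sqrt(-1/(27*k^3) + k^(-6)) + k^(-3))^(1/3) + 2/(3*k*(sqrt(-1/(27*k^3) + k^(-6)) + k^(-3))^(1/3)) + 4/k^2)/2 + sqrt(-2*(sqrt(-1/(27*k^3) + k^(-6)) + k^(-3))^(1/3) - 2/(3*k*(sqrt(-1/(27*k^3) + k^(-6)) + k^(-3))^(1/3)) + 8/k^2 + 16/(k^3*sqrt(2*(sqrt(-1/(27*k^3) + k^(-6)) + k^(-3))^(1/3) + 2/(3*k*(sqrt(-1/(27*k^3) + k^(-6)) + k^(-3))^(1/3)) + 4/k^2)))/2 - 1/k, True))) + C3*exp(x*Piecewise((sqrt(-2*2^(1/3)*(-1/k^3)^(1/3) + 4/k^2)/2 - sqrt(2*2^(1/3)*(-1/k^3)^(1/3) + 8/k^2 - 16/(k^3*sqrt(-2*2^(1/3)*(-1/k^3)^(1/3) + 4/k^2)))/2 - 1/k, Eq(1/k, 0)), (sqrt(2*(sqrt(-1/(27*k^3) + k^(-6)) + k^(-3))^(1/3) + 2/(3*k*(sqrt(-1/(27*k^3) + k^(-6)) + k^(-3))^(1/3)) + 4/k^2)/2 - sqrt(-2*(sqrt(-1/(27*k^3) + k^(-6)) + k^(-3))^(1/3) - 2/(3*k*(sqrt(-1/(27*k^3) + k^(-6)) + k^(-3))^(1/3)) + 8/k^2 - 16/(k^3*sqrt(2*(sqrt(-1/(27*k^3) + k^(-6)) + k^(-3))^(1/3) + 2/(3*k*(sqrt(-1/(27*k^3) + k^(-6)) + k^(-3))^(1/3)) + 4/k^2)))/2 - 1/k, True))) + C4*exp(x*Piecewise((sqrt(-2*2^(1/3)*(-1/k^3)^(1/3) + 4/k^2)/2 + sqrt(2*2^(1/3)*(-1/k^3)^(1/3) + 8/k^2 - 16/(k^3*sqrt(-2*2^(1/3)*(-1/k^3)^(1/3) + 4/k^2)))/2 - 1/k, Eq(1/k, 0)), (sqrt(2*(sqrt(-1/(27*k^3) + k^(-6)) + k^(-3))^(1/3) + 2/(3*k*(sqrt(-1/(27*k^3) + k^(-6)) + k^(-3))^(1/3)) + 4/k^2)/2 + sqrt(-2*(sqrt(-1/(27*k^3) + k^(-6)) + k^(-3))^(1/3) - 2/(3*k*(sqrt(-1/(27*k^3) + k^(-6)) + k^(-3))^(1/3)) + 8/k^2 - 16/(k^3*sqrt(2*(sqrt(-1/(27*k^3) + k^(-6)) + k^(-3))^(1/3) + 2/(3*k*(sqrt(-1/(27*k^3) + k^(-6)) + k^(-3))^(1/3)) + 4/k^2)))/2 - 1/k, True))) + 4*x^2 - 3*x - sqrt(3)


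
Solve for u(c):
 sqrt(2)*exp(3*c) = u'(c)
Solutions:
 u(c) = C1 + sqrt(2)*exp(3*c)/3


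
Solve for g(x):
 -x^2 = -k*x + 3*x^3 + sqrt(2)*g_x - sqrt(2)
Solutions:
 g(x) = C1 + sqrt(2)*k*x^2/4 - 3*sqrt(2)*x^4/8 - sqrt(2)*x^3/6 + x


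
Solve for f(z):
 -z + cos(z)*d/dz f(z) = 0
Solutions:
 f(z) = C1 + Integral(z/cos(z), z)


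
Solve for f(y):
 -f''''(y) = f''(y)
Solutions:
 f(y) = C1 + C2*y + C3*sin(y) + C4*cos(y)


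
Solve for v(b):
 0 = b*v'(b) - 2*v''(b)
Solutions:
 v(b) = C1 + C2*erfi(b/2)


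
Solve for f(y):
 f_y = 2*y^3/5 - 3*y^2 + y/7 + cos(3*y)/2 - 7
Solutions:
 f(y) = C1 + y^4/10 - y^3 + y^2/14 - 7*y + sin(3*y)/6


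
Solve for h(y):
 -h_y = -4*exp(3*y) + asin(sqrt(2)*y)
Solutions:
 h(y) = C1 - y*asin(sqrt(2)*y) - sqrt(2)*sqrt(1 - 2*y^2)/2 + 4*exp(3*y)/3


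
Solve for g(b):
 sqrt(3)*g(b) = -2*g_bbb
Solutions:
 g(b) = C3*exp(-2^(2/3)*3^(1/6)*b/2) + (C1*sin(6^(2/3)*b/4) + C2*cos(6^(2/3)*b/4))*exp(2^(2/3)*3^(1/6)*b/4)


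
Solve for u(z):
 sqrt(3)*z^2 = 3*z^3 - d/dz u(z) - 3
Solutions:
 u(z) = C1 + 3*z^4/4 - sqrt(3)*z^3/3 - 3*z


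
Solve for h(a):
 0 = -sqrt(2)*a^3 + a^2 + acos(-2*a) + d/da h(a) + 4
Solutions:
 h(a) = C1 + sqrt(2)*a^4/4 - a^3/3 - a*acos(-2*a) - 4*a - sqrt(1 - 4*a^2)/2


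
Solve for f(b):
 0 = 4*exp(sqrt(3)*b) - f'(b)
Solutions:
 f(b) = C1 + 4*sqrt(3)*exp(sqrt(3)*b)/3


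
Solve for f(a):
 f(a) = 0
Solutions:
 f(a) = 0


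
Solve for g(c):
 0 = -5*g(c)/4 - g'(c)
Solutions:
 g(c) = C1*exp(-5*c/4)


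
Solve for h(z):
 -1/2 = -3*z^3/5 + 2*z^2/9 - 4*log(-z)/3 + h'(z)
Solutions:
 h(z) = C1 + 3*z^4/20 - 2*z^3/27 + 4*z*log(-z)/3 - 11*z/6


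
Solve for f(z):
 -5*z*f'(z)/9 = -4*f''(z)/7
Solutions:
 f(z) = C1 + C2*erfi(sqrt(70)*z/12)


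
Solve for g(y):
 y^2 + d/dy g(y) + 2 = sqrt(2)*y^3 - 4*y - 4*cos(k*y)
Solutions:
 g(y) = C1 + sqrt(2)*y^4/4 - y^3/3 - 2*y^2 - 2*y - 4*sin(k*y)/k


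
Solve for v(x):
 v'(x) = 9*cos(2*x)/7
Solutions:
 v(x) = C1 + 9*sin(2*x)/14


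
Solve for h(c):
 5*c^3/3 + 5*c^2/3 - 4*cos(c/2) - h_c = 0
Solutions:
 h(c) = C1 + 5*c^4/12 + 5*c^3/9 - 8*sin(c/2)


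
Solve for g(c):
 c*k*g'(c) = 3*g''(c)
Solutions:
 g(c) = Piecewise((-sqrt(6)*sqrt(pi)*C1*erf(sqrt(6)*c*sqrt(-k)/6)/(2*sqrt(-k)) - C2, (k > 0) | (k < 0)), (-C1*c - C2, True))


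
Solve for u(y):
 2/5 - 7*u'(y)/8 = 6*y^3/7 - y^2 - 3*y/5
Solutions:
 u(y) = C1 - 12*y^4/49 + 8*y^3/21 + 12*y^2/35 + 16*y/35


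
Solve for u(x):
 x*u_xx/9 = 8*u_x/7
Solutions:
 u(x) = C1 + C2*x^(79/7)


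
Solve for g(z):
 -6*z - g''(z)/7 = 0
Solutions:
 g(z) = C1 + C2*z - 7*z^3


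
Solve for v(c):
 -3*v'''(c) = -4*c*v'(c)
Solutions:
 v(c) = C1 + Integral(C2*airyai(6^(2/3)*c/3) + C3*airybi(6^(2/3)*c/3), c)


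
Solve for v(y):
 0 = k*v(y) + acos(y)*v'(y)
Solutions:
 v(y) = C1*exp(-k*Integral(1/acos(y), y))


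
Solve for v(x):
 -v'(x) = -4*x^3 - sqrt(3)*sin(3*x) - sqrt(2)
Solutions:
 v(x) = C1 + x^4 + sqrt(2)*x - sqrt(3)*cos(3*x)/3


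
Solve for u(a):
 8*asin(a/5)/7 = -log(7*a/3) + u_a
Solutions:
 u(a) = C1 + a*log(a) + 8*a*asin(a/5)/7 - a*log(3) - a + a*log(7) + 8*sqrt(25 - a^2)/7


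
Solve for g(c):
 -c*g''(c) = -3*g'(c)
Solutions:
 g(c) = C1 + C2*c^4


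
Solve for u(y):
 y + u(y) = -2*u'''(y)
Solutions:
 u(y) = C3*exp(-2^(2/3)*y/2) - y + (C1*sin(2^(2/3)*sqrt(3)*y/4) + C2*cos(2^(2/3)*sqrt(3)*y/4))*exp(2^(2/3)*y/4)


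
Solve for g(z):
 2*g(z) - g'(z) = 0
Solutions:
 g(z) = C1*exp(2*z)


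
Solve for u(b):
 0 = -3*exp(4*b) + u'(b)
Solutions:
 u(b) = C1 + 3*exp(4*b)/4


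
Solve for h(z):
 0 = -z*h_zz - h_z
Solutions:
 h(z) = C1 + C2*log(z)


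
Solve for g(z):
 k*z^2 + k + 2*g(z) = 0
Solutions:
 g(z) = k*(-z^2 - 1)/2


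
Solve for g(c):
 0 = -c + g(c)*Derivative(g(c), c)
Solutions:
 g(c) = -sqrt(C1 + c^2)
 g(c) = sqrt(C1 + c^2)


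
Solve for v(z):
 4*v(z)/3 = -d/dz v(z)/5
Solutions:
 v(z) = C1*exp(-20*z/3)


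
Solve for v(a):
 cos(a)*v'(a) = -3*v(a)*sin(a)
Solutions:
 v(a) = C1*cos(a)^3


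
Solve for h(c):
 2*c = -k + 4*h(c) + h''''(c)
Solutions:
 h(c) = c/2 + k/4 + (C1*sin(c) + C2*cos(c))*exp(-c) + (C3*sin(c) + C4*cos(c))*exp(c)


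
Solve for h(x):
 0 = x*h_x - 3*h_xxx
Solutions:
 h(x) = C1 + Integral(C2*airyai(3^(2/3)*x/3) + C3*airybi(3^(2/3)*x/3), x)


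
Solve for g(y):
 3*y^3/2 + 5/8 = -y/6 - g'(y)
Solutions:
 g(y) = C1 - 3*y^4/8 - y^2/12 - 5*y/8


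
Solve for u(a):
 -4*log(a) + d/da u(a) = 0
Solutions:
 u(a) = C1 + 4*a*log(a) - 4*a


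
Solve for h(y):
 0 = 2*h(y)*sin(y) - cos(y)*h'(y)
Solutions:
 h(y) = C1/cos(y)^2


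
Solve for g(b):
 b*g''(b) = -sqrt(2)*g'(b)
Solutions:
 g(b) = C1 + C2*b^(1 - sqrt(2))


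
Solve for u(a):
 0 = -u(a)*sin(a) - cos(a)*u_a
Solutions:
 u(a) = C1*cos(a)


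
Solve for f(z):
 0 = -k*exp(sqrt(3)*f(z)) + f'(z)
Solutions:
 f(z) = sqrt(3)*(2*log(-1/(C1 + k*z)) - log(3))/6


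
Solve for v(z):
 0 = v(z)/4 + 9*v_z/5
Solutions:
 v(z) = C1*exp(-5*z/36)


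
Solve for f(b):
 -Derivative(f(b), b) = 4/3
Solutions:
 f(b) = C1 - 4*b/3


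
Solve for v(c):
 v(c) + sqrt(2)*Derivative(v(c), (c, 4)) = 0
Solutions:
 v(c) = (C1*sin(2^(3/8)*c/2) + C2*cos(2^(3/8)*c/2))*exp(-2^(3/8)*c/2) + (C3*sin(2^(3/8)*c/2) + C4*cos(2^(3/8)*c/2))*exp(2^(3/8)*c/2)


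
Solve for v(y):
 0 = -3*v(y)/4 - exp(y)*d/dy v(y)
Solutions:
 v(y) = C1*exp(3*exp(-y)/4)


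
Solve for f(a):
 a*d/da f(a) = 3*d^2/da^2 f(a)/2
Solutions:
 f(a) = C1 + C2*erfi(sqrt(3)*a/3)


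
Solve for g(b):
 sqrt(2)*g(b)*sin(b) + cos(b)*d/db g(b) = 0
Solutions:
 g(b) = C1*cos(b)^(sqrt(2))


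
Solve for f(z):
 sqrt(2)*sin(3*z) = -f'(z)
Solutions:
 f(z) = C1 + sqrt(2)*cos(3*z)/3


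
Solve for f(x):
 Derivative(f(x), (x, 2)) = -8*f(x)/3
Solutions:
 f(x) = C1*sin(2*sqrt(6)*x/3) + C2*cos(2*sqrt(6)*x/3)
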